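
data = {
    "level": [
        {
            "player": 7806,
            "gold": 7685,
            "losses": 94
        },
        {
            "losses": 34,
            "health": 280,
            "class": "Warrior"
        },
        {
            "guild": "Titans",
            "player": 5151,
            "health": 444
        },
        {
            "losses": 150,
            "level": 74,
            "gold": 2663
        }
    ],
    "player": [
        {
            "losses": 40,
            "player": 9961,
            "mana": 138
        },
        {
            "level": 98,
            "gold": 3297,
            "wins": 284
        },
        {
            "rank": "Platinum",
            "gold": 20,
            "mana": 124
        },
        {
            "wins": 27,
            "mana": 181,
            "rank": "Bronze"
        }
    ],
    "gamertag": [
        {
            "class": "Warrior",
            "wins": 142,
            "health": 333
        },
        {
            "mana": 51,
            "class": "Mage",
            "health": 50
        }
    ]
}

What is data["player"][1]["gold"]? 3297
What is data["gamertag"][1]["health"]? 50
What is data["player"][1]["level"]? 98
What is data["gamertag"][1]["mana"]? 51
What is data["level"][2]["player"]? 5151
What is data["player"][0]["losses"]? 40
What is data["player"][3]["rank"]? "Bronze"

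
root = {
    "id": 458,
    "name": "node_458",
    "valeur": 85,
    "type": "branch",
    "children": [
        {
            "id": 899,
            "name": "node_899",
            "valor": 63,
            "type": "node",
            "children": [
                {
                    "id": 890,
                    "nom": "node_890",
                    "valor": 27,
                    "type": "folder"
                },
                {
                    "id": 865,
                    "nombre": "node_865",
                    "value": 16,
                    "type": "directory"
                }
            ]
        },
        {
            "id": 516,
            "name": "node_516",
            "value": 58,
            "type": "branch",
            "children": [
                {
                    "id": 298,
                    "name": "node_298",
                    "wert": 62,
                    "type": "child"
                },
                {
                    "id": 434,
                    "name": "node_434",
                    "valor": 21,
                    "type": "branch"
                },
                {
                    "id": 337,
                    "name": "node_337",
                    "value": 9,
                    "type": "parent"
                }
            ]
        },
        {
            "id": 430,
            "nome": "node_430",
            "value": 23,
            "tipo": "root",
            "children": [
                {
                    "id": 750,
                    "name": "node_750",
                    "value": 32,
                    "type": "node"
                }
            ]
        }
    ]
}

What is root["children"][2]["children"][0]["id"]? 750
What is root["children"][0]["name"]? "node_899"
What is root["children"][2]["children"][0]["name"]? "node_750"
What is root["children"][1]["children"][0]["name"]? "node_298"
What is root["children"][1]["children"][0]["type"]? "child"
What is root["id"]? 458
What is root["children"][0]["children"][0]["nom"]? "node_890"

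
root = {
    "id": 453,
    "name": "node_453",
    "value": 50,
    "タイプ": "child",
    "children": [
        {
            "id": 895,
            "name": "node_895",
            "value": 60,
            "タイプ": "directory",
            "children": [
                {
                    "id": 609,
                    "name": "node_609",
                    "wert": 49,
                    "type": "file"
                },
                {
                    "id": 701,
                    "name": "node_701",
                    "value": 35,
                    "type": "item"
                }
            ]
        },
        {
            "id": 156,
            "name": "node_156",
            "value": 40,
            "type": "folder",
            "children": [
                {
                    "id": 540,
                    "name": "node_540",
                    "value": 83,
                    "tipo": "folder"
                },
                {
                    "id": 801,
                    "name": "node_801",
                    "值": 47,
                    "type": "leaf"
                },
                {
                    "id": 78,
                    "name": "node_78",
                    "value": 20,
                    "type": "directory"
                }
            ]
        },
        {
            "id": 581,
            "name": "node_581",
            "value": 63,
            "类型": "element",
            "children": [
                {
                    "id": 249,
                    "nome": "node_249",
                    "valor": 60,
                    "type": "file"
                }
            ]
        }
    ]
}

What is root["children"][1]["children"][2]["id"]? 78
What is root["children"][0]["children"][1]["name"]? "node_701"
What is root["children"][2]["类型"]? "element"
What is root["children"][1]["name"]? "node_156"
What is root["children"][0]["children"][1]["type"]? "item"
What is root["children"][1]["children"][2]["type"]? "directory"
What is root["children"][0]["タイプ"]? "directory"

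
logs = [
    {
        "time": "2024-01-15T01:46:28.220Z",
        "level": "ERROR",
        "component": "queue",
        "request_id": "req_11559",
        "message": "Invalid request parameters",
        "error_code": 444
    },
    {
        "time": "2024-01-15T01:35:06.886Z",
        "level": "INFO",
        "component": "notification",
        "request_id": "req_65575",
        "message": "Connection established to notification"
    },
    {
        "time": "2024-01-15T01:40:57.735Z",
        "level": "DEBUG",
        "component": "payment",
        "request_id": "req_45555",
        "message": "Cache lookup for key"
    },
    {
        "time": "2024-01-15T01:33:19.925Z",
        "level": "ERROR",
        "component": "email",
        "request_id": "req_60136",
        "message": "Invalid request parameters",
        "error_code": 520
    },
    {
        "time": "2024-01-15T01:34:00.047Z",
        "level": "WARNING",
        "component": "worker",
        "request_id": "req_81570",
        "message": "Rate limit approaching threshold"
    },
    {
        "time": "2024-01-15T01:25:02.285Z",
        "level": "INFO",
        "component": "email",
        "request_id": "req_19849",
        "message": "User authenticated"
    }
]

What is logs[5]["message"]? "User authenticated"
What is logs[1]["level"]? "INFO"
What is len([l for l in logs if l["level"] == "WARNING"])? 1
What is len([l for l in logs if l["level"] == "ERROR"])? 2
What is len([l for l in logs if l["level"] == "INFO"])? 2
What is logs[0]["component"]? "queue"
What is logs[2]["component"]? "payment"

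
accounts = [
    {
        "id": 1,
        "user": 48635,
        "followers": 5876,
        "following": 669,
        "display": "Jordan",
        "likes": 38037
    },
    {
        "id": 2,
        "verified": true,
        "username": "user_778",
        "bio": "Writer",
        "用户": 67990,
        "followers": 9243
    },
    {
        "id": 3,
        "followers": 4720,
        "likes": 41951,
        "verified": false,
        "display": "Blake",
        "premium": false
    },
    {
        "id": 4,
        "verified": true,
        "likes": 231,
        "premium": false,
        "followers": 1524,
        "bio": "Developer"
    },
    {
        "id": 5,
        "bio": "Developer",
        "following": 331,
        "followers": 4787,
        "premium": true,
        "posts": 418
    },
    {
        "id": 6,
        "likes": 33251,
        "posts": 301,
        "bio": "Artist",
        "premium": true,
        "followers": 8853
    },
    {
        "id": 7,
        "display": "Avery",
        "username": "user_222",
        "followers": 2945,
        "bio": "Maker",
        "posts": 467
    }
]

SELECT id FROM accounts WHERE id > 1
[2, 3, 4, 5, 6, 7]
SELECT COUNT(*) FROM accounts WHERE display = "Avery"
1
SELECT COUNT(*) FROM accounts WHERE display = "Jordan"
1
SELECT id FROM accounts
[1, 2, 3, 4, 5, 6, 7]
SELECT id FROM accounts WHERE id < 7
[1, 2, 3, 4, 5, 6]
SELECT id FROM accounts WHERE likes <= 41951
[1, 3, 4, 6]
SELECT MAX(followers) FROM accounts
9243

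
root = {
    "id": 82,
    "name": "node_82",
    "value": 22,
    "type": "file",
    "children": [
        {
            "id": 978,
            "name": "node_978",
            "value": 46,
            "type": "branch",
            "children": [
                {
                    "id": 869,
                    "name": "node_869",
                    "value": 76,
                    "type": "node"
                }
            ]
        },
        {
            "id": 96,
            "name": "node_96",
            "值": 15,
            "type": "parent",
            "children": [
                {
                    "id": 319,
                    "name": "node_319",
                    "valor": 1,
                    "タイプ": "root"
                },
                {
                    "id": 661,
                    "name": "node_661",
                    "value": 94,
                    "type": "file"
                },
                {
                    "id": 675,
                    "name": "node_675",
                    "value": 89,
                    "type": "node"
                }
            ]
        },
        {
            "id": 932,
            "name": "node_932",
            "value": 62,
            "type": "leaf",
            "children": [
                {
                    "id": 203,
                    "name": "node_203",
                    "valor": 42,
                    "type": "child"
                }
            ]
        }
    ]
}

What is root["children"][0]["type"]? "branch"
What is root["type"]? "file"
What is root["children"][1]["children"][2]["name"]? "node_675"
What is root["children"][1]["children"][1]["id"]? 661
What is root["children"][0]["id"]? 978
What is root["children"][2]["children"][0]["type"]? "child"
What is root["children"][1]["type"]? "parent"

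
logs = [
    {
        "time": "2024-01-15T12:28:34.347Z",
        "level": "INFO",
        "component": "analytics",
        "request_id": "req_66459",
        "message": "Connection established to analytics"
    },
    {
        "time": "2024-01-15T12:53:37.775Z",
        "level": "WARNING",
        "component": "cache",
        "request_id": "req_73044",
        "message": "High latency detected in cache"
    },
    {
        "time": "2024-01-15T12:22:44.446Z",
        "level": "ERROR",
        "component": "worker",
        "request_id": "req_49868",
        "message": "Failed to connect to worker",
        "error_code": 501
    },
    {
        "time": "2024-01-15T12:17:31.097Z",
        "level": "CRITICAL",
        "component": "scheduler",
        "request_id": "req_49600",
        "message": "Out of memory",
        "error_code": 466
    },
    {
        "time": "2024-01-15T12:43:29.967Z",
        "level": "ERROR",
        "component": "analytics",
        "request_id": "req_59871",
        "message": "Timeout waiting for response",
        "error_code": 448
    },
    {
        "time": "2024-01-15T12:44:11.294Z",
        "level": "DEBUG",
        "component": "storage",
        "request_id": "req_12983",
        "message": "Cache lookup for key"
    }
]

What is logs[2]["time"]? "2024-01-15T12:22:44.446Z"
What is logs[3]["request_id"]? "req_49600"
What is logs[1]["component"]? "cache"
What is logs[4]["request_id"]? "req_59871"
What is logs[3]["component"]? "scheduler"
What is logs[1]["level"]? "WARNING"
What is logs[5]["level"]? "DEBUG"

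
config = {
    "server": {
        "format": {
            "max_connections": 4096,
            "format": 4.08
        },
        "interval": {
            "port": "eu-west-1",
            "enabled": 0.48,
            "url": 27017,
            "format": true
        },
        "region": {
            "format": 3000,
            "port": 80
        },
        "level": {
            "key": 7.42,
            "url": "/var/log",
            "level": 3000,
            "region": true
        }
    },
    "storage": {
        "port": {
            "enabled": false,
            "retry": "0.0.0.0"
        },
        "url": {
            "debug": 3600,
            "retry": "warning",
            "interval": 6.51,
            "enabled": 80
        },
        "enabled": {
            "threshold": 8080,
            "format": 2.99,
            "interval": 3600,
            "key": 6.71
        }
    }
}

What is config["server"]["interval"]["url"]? 27017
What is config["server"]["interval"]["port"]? "eu-west-1"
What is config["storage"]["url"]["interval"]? 6.51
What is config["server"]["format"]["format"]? 4.08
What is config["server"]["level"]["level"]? 3000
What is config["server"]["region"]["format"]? 3000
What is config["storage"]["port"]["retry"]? "0.0.0.0"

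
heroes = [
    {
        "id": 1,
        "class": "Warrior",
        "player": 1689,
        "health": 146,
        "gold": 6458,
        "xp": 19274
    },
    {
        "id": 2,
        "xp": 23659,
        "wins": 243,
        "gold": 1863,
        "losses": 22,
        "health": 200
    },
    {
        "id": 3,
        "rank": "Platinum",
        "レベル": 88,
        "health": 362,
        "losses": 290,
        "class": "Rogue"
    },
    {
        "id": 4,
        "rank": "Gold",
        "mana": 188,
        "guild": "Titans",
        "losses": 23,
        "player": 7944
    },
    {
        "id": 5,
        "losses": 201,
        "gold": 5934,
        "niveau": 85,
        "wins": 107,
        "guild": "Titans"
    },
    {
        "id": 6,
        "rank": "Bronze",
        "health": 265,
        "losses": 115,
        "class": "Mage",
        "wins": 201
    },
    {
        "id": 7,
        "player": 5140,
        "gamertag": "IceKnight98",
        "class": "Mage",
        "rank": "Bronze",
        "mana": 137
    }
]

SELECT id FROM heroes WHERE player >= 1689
[1, 4, 7]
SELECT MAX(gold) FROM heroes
6458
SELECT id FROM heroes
[1, 2, 3, 4, 5, 6, 7]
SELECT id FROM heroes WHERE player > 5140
[4]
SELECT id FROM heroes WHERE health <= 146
[1]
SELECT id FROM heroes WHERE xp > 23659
[]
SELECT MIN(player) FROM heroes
1689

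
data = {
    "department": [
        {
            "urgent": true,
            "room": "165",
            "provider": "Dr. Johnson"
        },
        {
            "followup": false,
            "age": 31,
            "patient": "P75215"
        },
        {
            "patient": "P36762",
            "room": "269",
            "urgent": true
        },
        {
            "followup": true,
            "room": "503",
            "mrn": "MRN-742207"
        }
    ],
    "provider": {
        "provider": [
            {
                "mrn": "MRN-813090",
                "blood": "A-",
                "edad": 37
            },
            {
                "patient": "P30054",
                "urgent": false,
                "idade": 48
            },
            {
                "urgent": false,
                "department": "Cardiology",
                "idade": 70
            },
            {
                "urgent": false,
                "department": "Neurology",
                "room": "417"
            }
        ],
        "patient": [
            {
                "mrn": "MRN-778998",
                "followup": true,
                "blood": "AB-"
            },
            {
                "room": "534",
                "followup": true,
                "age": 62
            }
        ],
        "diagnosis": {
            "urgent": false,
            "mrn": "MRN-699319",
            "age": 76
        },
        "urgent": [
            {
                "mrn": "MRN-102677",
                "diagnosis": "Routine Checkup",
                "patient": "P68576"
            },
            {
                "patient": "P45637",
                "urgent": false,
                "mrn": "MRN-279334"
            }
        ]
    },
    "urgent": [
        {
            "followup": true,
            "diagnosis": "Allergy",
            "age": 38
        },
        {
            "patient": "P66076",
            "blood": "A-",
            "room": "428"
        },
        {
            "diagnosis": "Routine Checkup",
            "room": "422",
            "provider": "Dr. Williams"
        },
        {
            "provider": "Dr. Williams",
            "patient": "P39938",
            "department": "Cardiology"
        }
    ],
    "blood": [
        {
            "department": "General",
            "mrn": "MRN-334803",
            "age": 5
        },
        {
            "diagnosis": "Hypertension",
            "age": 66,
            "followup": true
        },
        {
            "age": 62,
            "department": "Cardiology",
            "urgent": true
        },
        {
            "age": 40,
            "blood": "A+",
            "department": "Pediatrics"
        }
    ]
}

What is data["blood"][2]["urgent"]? True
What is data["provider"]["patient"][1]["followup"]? True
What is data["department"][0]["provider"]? "Dr. Johnson"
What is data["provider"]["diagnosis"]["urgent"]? False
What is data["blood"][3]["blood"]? "A+"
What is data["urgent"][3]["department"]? "Cardiology"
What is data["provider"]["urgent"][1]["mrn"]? "MRN-279334"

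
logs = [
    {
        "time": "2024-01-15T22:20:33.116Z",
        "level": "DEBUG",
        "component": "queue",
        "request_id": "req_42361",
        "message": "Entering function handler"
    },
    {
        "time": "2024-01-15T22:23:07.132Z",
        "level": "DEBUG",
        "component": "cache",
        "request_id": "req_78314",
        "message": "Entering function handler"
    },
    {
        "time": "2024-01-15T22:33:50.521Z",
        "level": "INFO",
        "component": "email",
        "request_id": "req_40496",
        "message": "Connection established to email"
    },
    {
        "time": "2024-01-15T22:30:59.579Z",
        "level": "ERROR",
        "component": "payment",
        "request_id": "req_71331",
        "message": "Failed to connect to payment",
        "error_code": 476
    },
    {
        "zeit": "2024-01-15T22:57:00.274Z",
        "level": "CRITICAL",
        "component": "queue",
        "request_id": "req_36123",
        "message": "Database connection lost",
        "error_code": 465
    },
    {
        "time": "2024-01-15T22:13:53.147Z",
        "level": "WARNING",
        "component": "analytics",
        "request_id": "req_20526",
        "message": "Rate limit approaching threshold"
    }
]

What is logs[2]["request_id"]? "req_40496"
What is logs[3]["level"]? "ERROR"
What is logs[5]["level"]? "WARNING"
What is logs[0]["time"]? "2024-01-15T22:20:33.116Z"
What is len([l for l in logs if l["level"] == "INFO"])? 1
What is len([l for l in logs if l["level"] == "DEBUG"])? 2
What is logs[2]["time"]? "2024-01-15T22:33:50.521Z"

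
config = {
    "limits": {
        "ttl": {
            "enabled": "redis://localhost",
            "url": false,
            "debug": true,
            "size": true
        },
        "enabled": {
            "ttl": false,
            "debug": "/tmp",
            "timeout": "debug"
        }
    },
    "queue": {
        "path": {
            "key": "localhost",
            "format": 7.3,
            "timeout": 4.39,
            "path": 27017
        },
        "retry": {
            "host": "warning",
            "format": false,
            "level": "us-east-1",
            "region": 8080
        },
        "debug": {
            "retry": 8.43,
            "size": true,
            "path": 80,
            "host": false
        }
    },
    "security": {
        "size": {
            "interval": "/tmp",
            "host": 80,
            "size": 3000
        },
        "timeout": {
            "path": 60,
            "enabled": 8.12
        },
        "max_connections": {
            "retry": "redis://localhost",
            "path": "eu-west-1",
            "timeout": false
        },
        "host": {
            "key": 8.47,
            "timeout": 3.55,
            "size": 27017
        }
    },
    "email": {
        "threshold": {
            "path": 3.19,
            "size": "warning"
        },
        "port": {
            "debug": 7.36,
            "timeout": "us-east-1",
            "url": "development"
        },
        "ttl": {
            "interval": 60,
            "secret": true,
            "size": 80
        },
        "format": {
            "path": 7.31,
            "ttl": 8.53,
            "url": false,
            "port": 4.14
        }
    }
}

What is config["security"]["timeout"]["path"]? 60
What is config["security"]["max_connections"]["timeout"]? False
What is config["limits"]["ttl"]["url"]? False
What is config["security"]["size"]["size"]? 3000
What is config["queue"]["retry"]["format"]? False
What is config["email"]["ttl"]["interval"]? 60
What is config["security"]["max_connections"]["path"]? "eu-west-1"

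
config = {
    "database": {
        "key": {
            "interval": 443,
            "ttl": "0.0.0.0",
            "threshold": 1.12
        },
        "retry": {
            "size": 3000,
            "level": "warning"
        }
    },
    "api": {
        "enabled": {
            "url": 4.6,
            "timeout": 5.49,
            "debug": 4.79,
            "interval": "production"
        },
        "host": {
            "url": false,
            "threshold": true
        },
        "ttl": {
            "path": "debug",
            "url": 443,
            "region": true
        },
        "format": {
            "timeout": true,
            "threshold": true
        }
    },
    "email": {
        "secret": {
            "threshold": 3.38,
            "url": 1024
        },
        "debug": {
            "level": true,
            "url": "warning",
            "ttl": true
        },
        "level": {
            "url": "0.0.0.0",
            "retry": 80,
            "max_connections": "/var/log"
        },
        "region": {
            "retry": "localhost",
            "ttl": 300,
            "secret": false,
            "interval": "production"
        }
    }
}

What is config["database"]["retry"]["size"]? 3000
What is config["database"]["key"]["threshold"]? 1.12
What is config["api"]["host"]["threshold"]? True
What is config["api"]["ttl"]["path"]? "debug"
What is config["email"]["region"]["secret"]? False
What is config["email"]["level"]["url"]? "0.0.0.0"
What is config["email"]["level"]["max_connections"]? "/var/log"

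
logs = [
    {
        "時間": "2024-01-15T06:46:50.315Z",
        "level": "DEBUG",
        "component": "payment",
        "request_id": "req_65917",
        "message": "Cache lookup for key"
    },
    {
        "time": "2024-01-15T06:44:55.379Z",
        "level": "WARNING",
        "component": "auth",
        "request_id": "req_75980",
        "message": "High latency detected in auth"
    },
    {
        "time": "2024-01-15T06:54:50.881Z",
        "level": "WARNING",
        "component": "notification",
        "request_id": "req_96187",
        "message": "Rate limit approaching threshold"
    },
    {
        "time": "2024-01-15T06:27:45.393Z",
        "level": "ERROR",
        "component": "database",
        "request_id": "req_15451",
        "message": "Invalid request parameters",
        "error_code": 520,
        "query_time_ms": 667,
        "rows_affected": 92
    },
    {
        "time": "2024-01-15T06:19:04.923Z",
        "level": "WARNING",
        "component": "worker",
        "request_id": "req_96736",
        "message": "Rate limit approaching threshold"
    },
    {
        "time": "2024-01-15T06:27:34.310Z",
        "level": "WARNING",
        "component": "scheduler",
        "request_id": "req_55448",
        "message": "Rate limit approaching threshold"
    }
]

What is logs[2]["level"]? "WARNING"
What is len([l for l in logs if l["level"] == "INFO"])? 0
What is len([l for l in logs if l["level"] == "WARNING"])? 4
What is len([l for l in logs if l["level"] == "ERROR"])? 1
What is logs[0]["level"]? "DEBUG"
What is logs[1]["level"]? "WARNING"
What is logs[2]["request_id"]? "req_96187"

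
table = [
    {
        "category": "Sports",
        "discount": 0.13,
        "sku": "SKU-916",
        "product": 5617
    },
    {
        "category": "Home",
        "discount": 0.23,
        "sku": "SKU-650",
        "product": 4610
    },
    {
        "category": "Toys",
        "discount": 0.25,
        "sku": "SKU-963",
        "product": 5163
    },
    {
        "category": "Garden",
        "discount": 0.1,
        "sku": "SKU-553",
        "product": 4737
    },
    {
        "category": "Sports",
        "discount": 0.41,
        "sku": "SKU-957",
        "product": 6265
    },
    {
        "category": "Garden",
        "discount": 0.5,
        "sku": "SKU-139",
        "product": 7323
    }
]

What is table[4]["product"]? 6265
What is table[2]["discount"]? 0.25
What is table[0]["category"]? "Sports"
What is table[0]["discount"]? 0.13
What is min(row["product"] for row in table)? 4610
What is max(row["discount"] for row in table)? 0.5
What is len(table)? 6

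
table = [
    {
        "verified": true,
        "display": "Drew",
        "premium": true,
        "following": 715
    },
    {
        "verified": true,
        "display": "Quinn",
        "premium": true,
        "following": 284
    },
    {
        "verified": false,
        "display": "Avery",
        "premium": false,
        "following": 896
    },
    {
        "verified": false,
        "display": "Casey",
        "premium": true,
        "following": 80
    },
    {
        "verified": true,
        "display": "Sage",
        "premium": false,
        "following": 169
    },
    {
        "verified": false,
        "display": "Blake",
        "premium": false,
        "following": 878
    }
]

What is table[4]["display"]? "Sage"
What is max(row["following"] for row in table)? 896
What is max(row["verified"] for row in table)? True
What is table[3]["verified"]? False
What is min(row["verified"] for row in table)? False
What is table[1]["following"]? 284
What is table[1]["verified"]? True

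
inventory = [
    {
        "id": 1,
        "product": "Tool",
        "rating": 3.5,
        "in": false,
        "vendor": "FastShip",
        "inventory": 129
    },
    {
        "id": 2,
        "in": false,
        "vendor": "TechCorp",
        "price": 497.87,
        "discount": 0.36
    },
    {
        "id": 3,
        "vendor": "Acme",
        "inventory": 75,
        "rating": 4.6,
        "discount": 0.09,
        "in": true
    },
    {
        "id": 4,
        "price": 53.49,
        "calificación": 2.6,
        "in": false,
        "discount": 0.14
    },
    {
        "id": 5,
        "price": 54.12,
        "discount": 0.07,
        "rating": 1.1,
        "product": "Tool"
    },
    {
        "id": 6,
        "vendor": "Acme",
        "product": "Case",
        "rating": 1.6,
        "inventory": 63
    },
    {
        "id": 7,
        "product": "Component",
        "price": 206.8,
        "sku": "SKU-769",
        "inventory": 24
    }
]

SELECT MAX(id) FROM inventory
7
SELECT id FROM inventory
[1, 2, 3, 4, 5, 6, 7]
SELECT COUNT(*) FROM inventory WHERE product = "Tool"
2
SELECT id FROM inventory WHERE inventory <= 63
[6, 7]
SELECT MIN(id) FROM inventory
1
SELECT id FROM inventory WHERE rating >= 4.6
[3]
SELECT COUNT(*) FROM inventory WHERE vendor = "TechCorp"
1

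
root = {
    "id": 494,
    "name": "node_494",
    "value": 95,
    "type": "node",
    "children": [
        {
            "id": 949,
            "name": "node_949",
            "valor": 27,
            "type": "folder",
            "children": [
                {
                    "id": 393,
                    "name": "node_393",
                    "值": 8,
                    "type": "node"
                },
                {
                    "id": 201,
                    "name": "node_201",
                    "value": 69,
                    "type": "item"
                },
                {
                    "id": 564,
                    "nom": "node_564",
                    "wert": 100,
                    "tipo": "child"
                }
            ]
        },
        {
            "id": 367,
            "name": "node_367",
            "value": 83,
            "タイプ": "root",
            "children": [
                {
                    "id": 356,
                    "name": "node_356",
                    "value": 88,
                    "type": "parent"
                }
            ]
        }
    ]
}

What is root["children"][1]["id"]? 367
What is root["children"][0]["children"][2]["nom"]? "node_564"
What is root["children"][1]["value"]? 83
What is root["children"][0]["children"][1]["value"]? 69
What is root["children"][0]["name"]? "node_949"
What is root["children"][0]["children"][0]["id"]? 393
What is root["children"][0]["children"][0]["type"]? "node"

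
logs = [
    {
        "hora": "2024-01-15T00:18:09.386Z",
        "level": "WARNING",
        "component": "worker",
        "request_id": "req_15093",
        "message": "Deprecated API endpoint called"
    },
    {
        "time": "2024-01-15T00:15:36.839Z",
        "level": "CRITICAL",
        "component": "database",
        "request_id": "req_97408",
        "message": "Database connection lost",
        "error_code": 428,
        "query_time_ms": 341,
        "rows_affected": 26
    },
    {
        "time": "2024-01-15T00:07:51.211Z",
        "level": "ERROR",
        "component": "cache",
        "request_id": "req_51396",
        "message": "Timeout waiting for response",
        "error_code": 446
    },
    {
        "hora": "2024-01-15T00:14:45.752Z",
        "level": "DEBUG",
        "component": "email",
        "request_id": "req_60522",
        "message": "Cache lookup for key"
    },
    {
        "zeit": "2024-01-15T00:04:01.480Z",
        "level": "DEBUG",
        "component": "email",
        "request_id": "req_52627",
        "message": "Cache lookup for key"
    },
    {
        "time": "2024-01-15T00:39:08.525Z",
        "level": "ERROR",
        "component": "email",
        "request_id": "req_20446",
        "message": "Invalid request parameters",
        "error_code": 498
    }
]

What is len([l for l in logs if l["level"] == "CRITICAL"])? 1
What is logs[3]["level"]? "DEBUG"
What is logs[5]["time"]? "2024-01-15T00:39:08.525Z"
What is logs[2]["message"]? "Timeout waiting for response"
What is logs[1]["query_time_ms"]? 341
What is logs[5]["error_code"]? 498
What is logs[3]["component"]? "email"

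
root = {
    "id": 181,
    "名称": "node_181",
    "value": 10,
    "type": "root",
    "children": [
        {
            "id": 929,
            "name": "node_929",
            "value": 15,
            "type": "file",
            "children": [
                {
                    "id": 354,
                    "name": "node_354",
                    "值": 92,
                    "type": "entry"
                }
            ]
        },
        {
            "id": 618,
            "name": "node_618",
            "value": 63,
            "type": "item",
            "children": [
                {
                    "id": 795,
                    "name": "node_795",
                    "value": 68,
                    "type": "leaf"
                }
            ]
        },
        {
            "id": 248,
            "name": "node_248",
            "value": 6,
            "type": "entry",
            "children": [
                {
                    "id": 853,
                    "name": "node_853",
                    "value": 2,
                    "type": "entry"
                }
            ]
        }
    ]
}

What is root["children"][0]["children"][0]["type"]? "entry"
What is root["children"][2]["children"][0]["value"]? 2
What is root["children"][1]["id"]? 618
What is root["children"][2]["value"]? 6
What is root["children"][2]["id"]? 248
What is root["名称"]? "node_181"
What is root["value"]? 10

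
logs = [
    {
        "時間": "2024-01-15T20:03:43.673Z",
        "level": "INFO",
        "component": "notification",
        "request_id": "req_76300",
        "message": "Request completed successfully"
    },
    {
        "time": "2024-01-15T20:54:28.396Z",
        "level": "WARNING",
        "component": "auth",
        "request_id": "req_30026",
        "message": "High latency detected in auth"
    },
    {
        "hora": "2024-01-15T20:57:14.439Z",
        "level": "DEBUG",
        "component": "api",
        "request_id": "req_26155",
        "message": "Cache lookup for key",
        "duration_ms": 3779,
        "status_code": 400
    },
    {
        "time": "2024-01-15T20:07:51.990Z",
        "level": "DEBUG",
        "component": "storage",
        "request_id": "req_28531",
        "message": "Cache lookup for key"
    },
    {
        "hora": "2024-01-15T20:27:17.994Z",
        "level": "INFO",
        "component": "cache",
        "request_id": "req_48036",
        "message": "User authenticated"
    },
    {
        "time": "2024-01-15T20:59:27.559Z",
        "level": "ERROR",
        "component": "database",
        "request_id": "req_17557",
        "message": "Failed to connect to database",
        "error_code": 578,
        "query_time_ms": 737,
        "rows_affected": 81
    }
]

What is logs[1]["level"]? "WARNING"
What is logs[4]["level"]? "INFO"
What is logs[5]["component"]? "database"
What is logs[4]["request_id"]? "req_48036"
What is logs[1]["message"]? "High latency detected in auth"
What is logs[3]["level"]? "DEBUG"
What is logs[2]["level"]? "DEBUG"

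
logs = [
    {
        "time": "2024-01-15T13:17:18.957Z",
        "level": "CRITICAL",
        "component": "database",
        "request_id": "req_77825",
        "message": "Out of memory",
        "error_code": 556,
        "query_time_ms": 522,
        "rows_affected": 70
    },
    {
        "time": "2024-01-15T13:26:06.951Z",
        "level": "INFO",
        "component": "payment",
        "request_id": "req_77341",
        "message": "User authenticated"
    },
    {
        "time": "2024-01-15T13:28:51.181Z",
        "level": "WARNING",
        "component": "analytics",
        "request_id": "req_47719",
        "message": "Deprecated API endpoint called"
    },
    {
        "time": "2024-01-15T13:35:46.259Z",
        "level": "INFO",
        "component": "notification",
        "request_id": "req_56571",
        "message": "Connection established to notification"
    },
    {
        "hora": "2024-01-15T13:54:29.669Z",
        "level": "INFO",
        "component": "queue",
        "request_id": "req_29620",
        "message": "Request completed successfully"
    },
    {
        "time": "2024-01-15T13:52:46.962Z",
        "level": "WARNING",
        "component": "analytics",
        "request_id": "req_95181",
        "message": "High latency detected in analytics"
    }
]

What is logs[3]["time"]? "2024-01-15T13:35:46.259Z"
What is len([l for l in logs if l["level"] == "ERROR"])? 0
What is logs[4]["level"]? "INFO"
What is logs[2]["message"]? "Deprecated API endpoint called"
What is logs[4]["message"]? "Request completed successfully"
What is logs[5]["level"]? "WARNING"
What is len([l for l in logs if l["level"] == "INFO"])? 3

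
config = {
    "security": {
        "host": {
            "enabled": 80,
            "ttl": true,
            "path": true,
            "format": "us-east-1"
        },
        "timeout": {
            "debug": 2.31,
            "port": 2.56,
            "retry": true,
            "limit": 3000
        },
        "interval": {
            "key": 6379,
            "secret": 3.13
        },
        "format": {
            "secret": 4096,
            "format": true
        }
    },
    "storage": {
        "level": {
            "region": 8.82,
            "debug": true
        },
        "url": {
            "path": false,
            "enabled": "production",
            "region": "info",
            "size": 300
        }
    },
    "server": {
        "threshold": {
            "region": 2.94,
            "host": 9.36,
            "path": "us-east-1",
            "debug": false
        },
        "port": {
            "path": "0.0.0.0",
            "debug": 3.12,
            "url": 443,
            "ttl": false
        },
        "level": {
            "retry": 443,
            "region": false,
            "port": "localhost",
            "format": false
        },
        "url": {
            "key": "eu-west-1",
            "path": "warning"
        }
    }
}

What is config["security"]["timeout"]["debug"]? 2.31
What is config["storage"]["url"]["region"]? "info"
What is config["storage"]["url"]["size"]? 300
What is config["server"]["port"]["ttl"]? False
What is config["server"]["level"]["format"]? False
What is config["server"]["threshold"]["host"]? 9.36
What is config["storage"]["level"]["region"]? 8.82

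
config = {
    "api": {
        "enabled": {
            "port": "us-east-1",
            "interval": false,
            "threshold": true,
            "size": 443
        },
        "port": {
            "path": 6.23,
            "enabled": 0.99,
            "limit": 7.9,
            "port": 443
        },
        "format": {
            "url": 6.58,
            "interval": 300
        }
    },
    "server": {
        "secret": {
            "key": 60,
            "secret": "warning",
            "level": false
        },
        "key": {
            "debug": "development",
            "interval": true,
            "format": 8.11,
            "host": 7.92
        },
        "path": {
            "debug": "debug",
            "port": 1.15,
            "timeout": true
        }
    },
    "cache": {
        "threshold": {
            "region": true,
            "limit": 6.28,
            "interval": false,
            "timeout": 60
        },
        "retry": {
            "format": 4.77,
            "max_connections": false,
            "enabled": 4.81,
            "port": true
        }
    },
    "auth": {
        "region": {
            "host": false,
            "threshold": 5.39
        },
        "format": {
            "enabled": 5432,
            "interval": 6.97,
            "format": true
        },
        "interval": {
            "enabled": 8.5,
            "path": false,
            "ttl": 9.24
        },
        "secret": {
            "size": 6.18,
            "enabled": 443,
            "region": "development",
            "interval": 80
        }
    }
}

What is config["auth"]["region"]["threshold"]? 5.39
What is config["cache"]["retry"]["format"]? 4.77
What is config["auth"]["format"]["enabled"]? 5432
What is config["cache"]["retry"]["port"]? True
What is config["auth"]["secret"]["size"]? 6.18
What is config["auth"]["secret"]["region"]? "development"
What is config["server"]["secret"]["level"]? False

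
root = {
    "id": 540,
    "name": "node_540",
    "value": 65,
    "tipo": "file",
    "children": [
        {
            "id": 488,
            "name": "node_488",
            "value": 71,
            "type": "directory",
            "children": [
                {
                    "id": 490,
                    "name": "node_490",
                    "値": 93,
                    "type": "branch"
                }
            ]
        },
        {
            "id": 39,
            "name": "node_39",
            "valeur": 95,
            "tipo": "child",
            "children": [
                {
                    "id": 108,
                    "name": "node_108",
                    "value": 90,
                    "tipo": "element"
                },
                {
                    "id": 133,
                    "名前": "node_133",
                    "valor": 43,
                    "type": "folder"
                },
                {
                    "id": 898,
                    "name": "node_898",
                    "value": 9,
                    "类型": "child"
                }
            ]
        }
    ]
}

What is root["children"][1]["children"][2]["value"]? 9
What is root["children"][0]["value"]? 71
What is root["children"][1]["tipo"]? "child"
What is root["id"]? 540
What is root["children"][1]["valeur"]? 95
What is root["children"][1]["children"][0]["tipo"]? "element"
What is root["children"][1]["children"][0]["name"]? "node_108"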